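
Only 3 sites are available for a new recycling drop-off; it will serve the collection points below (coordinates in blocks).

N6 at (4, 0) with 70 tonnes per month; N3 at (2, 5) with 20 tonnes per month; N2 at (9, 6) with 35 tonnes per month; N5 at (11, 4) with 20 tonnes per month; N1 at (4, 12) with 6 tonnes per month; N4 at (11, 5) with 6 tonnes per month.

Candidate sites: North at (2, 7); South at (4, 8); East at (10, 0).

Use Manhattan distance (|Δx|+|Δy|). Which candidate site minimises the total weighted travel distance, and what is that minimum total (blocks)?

Total weighted distance at each candidate:
  North (2, 7): total = 1298
  South (4, 8): total = 1209
  East (10, 0): total = 1169
Minimum is at East with total 1169 blocks.

East, total 1169 blocks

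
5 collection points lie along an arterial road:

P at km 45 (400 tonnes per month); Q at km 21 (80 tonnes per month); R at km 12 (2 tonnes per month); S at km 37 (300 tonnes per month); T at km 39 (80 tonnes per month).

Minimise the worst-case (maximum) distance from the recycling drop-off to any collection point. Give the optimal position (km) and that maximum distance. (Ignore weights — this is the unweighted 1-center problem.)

location 28.5, max distance 16.5

The 1-center on a line is the midpoint of the two extreme points: leftmost at 12, rightmost at 45.
Optimal location = (12 + 45)/2 = 28.5; maximum distance = (45 − 12)/2 = 16.5.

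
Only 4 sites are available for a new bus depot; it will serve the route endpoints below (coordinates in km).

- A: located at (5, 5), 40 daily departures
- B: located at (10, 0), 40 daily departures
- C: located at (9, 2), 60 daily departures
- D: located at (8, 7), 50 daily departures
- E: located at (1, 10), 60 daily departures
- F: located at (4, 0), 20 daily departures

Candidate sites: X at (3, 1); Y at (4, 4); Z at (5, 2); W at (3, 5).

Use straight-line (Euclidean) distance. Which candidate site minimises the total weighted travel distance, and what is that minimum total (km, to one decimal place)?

Total weighted distance at each candidate:
  X (3, 1): total = 1798.7
  Y (4, 4): total = 1400.6
  Z (5, 2): total = 1448.3
  W (3, 5): total = 1520.9
Minimum is at Y with total 1400.6 km.

Y, total 1400.6 km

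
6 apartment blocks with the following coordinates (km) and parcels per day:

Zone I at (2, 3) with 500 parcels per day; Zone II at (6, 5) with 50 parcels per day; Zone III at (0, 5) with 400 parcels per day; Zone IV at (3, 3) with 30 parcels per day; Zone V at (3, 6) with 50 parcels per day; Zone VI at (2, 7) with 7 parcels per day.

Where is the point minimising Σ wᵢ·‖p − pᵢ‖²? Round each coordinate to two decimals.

The minimiser of Σwᵢ‖p−pᵢ‖² is the weighted centroid p* = (Σwᵢpᵢ)/(Σwᵢ).
Σwᵢ = 1037.
Σwᵢxᵢ = 500·2 + 50·6 + 400·0 + 30·3 + 50·3 + 7·2 = 1554.
Σwᵢyᵢ = 500·3 + 50·5 + 400·5 + 30·3 + 50·6 + 7·7 = 4189.
x* = 1554/1037 = 1.50, y* = 4189/1037 = 4.04.

(1.50, 4.04)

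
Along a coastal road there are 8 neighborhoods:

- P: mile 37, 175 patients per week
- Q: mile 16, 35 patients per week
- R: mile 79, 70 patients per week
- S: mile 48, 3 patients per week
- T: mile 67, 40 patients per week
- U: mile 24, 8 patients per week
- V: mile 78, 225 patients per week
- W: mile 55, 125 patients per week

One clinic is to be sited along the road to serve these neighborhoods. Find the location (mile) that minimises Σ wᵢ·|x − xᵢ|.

x = 55

For a sum of weighted absolute distances on a line, the optimum is the weighted median (not the mean). Total weight W = 681; half-weight = 340.5.
Sort by position and accumulate weight:
  mile 16 (Q, w=35) → cum 35
  mile 24 (U, w=8) → cum 43
  mile 37 (P, w=175) → cum 218
  mile 48 (S, w=3) → cum 221
  mile 55 (W, w=125) → cum 346  ≥ 340.5 → median here
  mile 67 (T, w=40) → cum 386
  mile 78 (V, w=225) → cum 611
  mile 79 (R, w=70) → cum 681
Optimal location: mile 55.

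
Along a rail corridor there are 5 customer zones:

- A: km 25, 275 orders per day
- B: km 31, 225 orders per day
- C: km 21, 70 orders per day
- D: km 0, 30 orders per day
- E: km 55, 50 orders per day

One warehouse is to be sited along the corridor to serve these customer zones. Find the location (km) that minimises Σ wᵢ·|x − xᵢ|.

For a sum of weighted absolute distances on a line, the optimum is the weighted median (not the mean). Total weight W = 650; half-weight = 325.
Sort by position and accumulate weight:
  km 0 (D, w=30) → cum 30
  km 21 (C, w=70) → cum 100
  km 25 (A, w=275) → cum 375  ≥ 325 → median here
  km 31 (B, w=225) → cum 600
  km 55 (E, w=50) → cum 650
Optimal location: km 25.

x = 25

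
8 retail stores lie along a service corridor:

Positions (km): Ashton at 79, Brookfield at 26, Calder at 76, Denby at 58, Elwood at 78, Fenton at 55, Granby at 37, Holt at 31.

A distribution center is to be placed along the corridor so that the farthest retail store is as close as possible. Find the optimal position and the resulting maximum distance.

location 52.5, max distance 26.5

The 1-center on a line is the midpoint of the two extreme points: leftmost at 26, rightmost at 79.
Optimal location = (26 + 79)/2 = 52.5; maximum distance = (79 − 26)/2 = 26.5.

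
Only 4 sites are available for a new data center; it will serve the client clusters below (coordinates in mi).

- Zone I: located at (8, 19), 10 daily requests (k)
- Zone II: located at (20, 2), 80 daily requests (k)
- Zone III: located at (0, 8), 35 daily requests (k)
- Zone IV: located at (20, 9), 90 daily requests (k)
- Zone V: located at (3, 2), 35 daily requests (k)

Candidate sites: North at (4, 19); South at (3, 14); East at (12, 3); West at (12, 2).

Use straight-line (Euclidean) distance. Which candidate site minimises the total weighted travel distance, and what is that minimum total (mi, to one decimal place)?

Total weighted distance at each candidate:
  North (4, 19): total = 4611.4
  South (3, 14): total = 3985.0
  East (12, 3): total = 2481.8
  West (12, 2): total = 2555.9
Minimum is at East with total 2481.8 mi.

East, total 2481.8 mi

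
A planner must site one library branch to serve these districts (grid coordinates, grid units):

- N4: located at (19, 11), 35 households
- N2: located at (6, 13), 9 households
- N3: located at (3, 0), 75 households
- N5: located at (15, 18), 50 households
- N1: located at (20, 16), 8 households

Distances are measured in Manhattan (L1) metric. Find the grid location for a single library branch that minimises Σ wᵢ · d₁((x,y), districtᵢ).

(15, 11)

Manhattan distance separates: Σwᵢ(|x−xᵢ|+|y−yᵢ|) = Σwᵢ|x−xᵢ| + Σwᵢ|y−yᵢ|, so x and y are optimised independently as 1-D weighted medians.
Total weight W = 177; half = 88.5.
x-coordinate, sorted with cumulative weight:
  x=3 (N3, w=75) cum 75
  x=6 (N2, w=9) cum 84
  x=15 (N5, w=50) cum 134  ← median
  x=19 (N4, w=35) cum 169
  x=20 (N1, w=8) cum 177
⇒ x* = 15
y-coordinate, sorted with cumulative weight:
  y=0 (N3, w=75) cum 75
  y=11 (N4, w=35) cum 110  ← median
  y=13 (N2, w=9) cum 119
  y=16 (N1, w=8) cum 127
  y=18 (N5, w=50) cum 177
⇒ y* = 11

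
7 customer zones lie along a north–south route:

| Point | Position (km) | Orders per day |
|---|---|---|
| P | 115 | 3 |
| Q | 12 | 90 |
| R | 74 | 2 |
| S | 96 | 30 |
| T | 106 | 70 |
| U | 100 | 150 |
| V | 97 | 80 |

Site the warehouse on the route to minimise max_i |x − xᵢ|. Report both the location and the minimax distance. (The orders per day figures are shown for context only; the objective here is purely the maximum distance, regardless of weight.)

location 63.5, max distance 51.5

The 1-center on a line is the midpoint of the two extreme points: leftmost at 12, rightmost at 115.
Optimal location = (12 + 115)/2 = 63.5; maximum distance = (115 − 12)/2 = 51.5.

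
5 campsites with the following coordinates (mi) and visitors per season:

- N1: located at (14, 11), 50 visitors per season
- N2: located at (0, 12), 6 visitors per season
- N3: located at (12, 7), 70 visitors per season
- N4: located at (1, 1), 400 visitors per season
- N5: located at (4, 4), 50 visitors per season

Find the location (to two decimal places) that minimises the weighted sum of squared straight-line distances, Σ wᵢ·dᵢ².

The minimiser of Σwᵢ‖p−pᵢ‖² is the weighted centroid p* = (Σwᵢpᵢ)/(Σwᵢ).
Σwᵢ = 576.
Σwᵢxᵢ = 50·14 + 6·0 + 70·12 + 400·1 + 50·4 = 2140.
Σwᵢyᵢ = 50·11 + 6·12 + 70·7 + 400·1 + 50·4 = 1712.
x* = 2140/576 = 3.72, y* = 1712/576 = 2.97.

(3.72, 2.97)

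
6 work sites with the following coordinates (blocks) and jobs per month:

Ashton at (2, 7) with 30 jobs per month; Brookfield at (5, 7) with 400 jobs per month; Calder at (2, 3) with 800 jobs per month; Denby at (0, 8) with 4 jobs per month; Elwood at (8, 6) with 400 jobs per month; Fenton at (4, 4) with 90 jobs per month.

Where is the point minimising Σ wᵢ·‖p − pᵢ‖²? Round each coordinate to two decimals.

The minimiser of Σwᵢ‖p−pᵢ‖² is the weighted centroid p* = (Σwᵢpᵢ)/(Σwᵢ).
Σwᵢ = 1724.
Σwᵢxᵢ = 30·2 + 400·5 + 800·2 + 4·0 + 400·8 + 90·4 = 7220.
Σwᵢyᵢ = 30·7 + 400·7 + 800·3 + 4·8 + 400·6 + 90·4 = 8202.
x* = 7220/1724 = 4.19, y* = 8202/1724 = 4.76.

(4.19, 4.76)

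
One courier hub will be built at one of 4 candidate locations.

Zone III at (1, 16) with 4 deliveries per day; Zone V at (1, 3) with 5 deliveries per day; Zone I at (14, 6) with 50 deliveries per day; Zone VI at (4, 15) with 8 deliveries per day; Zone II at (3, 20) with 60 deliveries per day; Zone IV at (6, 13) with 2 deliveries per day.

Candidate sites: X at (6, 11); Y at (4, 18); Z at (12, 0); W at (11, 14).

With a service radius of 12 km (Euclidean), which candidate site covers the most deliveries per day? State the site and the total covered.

Coverage radius r = 12 km; a point is covered iff (Δx)²+(Δy)² ≤ 12² = 144.
  X (6, 11): covers {Zone III, Zone V, Zone I, Zone VI, Zone II, Zone IV} → 129
  Y (4, 18): covers {Zone III, Zone VI, Zone II, Zone IV} → 74
  Z (12, 0): covers {Zone V, Zone I} → 55
  W (11, 14): covers {Zone III, Zone I, Zone VI, Zone II, Zone IV} → 124
Maximum coverage at X: 129 deliveries per day.

X, covering 129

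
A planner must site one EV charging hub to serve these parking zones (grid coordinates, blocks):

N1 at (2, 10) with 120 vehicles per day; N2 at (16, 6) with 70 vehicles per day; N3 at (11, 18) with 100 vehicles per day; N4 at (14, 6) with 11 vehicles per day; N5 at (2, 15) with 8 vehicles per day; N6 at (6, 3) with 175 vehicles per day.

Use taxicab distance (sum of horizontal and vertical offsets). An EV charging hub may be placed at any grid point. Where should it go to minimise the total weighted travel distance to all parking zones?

Manhattan distance separates: Σwᵢ(|x−xᵢ|+|y−yᵢ|) = Σwᵢ|x−xᵢ| + Σwᵢ|y−yᵢ|, so x and y are optimised independently as 1-D weighted medians.
Total weight W = 484; half = 242.
x-coordinate, sorted with cumulative weight:
  x=2 (N1, w=120) cum 120
  x=2 (N5, w=8) cum 128
  x=6 (N6, w=175) cum 303  ← median
  x=11 (N3, w=100) cum 403
  x=14 (N4, w=11) cum 414
  x=16 (N2, w=70) cum 484
⇒ x* = 6
y-coordinate, sorted with cumulative weight:
  y=3 (N6, w=175) cum 175
  y=6 (N2, w=70) cum 245  ← median
  y=6 (N4, w=11) cum 256
  y=10 (N1, w=120) cum 376
  y=15 (N5, w=8) cum 384
  y=18 (N3, w=100) cum 484
⇒ y* = 6

(6, 6)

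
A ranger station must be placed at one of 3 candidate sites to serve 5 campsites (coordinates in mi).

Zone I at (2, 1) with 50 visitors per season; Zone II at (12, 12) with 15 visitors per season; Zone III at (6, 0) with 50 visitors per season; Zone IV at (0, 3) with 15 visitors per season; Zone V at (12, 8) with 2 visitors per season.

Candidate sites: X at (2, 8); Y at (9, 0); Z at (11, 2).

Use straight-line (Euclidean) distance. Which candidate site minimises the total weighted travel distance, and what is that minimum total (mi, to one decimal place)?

Y, total 848.5 mi

Total weighted distance at each candidate:
  X (2, 8): total = 1059.5
  Y (9, 0): total = 848.5
  Z (11, 2): total = 1050.6
Minimum is at Y with total 848.5 mi.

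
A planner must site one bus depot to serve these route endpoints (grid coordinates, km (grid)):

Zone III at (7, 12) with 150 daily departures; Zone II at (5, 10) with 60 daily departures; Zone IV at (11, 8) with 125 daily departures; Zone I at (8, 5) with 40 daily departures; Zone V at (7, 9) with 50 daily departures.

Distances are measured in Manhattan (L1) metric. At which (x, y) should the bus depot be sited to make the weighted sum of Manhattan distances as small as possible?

Manhattan distance separates: Σwᵢ(|x−xᵢ|+|y−yᵢ|) = Σwᵢ|x−xᵢ| + Σwᵢ|y−yᵢ|, so x and y are optimised independently as 1-D weighted medians.
Total weight W = 425; half = 212.5.
x-coordinate, sorted with cumulative weight:
  x=5 (Zone II, w=60) cum 60
  x=7 (Zone III, w=150) cum 210
  x=7 (Zone V, w=50) cum 260  ← median
  x=8 (Zone I, w=40) cum 300
  x=11 (Zone IV, w=125) cum 425
⇒ x* = 7
y-coordinate, sorted with cumulative weight:
  y=5 (Zone I, w=40) cum 40
  y=8 (Zone IV, w=125) cum 165
  y=9 (Zone V, w=50) cum 215  ← median
  y=10 (Zone II, w=60) cum 275
  y=12 (Zone III, w=150) cum 425
⇒ y* = 9

(7, 9)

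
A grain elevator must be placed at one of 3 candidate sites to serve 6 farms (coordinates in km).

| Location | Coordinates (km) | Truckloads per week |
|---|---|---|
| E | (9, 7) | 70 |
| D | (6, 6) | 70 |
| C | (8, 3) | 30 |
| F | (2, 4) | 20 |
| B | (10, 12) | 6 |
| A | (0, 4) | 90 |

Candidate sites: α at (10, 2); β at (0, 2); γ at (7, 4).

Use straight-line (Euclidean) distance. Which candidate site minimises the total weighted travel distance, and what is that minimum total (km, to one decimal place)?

γ, total 1232.6 km

Total weighted distance at each candidate:
  α (10, 2): total = 1962.7
  β (0, 2): total = 1788.8
  γ (7, 4): total = 1232.6
Minimum is at γ with total 1232.6 km.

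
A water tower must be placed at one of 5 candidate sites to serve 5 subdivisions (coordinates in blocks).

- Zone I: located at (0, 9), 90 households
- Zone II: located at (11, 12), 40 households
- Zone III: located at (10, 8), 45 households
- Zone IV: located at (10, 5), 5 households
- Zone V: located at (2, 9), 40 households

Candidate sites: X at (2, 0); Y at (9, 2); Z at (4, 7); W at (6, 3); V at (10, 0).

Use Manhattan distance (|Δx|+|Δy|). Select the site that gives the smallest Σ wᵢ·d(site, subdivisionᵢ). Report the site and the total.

Z, total 1535 blocks

Total weighted distance at each candidate:
  X (2, 0): total = 2975
  Y (9, 2): total = 2815
  Z (4, 7): total = 1535
  W (6, 3): total = 2475
  V (10, 0): total = 3295
Minimum is at Z with total 1535 blocks.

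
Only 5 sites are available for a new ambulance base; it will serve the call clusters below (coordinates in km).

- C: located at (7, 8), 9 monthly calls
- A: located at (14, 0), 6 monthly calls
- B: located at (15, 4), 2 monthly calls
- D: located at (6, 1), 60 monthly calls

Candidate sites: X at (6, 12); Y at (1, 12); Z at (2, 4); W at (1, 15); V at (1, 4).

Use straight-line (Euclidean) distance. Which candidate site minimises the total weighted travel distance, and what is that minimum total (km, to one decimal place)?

Z, total 459.5 km

Total weighted distance at each candidate:
  X (6, 12): total = 807.7
  Y (1, 12): total = 928.3
  Z (2, 4): total = 459.5
  W (1, 15): total = 1129.6
  V (1, 4): total = 524.4
Minimum is at Z with total 459.5 km.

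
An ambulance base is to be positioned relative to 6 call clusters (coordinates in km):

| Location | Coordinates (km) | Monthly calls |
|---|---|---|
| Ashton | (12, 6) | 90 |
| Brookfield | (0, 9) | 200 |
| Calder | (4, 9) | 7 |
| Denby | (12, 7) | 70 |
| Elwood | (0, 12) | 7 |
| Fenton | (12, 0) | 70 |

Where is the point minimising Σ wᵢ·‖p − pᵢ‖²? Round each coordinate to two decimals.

(6.28, 6.70)

The minimiser of Σwᵢ‖p−pᵢ‖² is the weighted centroid p* = (Σwᵢpᵢ)/(Σwᵢ).
Σwᵢ = 444.
Σwᵢxᵢ = 90·12 + 200·0 + 7·4 + 70·12 + 7·0 + 70·12 = 2788.
Σwᵢyᵢ = 90·6 + 200·9 + 7·9 + 70·7 + 7·12 + 70·0 = 2977.
x* = 2788/444 = 6.28, y* = 2977/444 = 6.70.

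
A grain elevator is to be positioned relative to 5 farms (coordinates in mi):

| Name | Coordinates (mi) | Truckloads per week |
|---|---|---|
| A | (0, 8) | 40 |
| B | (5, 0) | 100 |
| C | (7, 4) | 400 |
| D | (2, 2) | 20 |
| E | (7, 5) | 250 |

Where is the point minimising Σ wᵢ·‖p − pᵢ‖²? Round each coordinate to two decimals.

(6.28, 3.96)

The minimiser of Σwᵢ‖p−pᵢ‖² is the weighted centroid p* = (Σwᵢpᵢ)/(Σwᵢ).
Σwᵢ = 810.
Σwᵢxᵢ = 40·0 + 100·5 + 400·7 + 20·2 + 250·7 = 5090.
Σwᵢyᵢ = 40·8 + 100·0 + 400·4 + 20·2 + 250·5 = 3210.
x* = 5090/810 = 6.28, y* = 3210/810 = 3.96.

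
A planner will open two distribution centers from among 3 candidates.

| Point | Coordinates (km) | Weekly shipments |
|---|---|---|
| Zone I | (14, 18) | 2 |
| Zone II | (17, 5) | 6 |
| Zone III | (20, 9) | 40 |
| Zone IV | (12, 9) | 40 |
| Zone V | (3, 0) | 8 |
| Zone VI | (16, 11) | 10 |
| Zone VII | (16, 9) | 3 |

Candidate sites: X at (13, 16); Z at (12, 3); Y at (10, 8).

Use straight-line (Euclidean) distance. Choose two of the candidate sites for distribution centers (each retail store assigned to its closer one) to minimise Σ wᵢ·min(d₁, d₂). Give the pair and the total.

{X, Y}, total 697.2

Evaluate every pair (each demand assigned to the nearer of the two):
  {X, Y}: total = 697.2
  {Z, Y}: total = 704.5
  {X, Z}: total = 828.6
Best pair: {X, Y} with total 697.2.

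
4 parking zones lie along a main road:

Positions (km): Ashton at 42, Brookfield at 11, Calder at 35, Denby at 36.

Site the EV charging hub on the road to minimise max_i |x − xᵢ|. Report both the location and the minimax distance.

The 1-center on a line is the midpoint of the two extreme points: leftmost at 11, rightmost at 42.
Optimal location = (11 + 42)/2 = 26.5; maximum distance = (42 − 11)/2 = 15.5.

location 26.5, max distance 15.5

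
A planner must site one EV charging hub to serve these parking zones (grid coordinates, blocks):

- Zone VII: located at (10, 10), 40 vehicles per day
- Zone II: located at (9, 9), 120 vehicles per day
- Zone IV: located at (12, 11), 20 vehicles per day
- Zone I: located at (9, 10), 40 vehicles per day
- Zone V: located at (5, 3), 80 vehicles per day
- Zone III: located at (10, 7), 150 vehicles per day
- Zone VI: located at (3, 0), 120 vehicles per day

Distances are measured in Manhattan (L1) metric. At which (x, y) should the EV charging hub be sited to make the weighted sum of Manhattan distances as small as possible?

(9, 7)

Manhattan distance separates: Σwᵢ(|x−xᵢ|+|y−yᵢ|) = Σwᵢ|x−xᵢ| + Σwᵢ|y−yᵢ|, so x and y are optimised independently as 1-D weighted medians.
Total weight W = 570; half = 285.
x-coordinate, sorted with cumulative weight:
  x=3 (Zone VI, w=120) cum 120
  x=5 (Zone V, w=80) cum 200
  x=9 (Zone II, w=120) cum 320  ← median
  x=9 (Zone I, w=40) cum 360
  x=10 (Zone VII, w=40) cum 400
  x=10 (Zone III, w=150) cum 550
  x=12 (Zone IV, w=20) cum 570
⇒ x* = 9
y-coordinate, sorted with cumulative weight:
  y=0 (Zone VI, w=120) cum 120
  y=3 (Zone V, w=80) cum 200
  y=7 (Zone III, w=150) cum 350  ← median
  y=9 (Zone II, w=120) cum 470
  y=10 (Zone VII, w=40) cum 510
  y=10 (Zone I, w=40) cum 550
  y=11 (Zone IV, w=20) cum 570
⇒ y* = 7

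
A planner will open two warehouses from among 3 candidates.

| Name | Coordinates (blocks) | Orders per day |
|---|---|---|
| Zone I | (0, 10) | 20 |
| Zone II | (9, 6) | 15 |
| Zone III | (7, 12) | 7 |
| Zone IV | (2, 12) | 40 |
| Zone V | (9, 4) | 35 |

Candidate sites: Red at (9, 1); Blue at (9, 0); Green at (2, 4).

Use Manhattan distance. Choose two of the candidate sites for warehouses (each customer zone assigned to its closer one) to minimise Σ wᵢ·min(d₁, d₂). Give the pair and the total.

Evaluate every pair (each demand assigned to the nearer of the two):
  {Red, Green}: total = 751
  {Blue, Green}: total = 801
  {Red, Blue}: total = 1351
Best pair: {Red, Green} with total 751.

{Red, Green}, total 751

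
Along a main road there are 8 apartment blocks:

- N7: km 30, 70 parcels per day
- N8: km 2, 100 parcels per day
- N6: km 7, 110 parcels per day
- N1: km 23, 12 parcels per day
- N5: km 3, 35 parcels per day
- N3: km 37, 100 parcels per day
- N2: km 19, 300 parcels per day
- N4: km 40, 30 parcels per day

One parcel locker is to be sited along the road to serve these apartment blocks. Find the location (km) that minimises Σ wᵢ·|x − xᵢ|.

For a sum of weighted absolute distances on a line, the optimum is the weighted median (not the mean). Total weight W = 757; half-weight = 378.5.
Sort by position and accumulate weight:
  km 2 (N8, w=100) → cum 100
  km 3 (N5, w=35) → cum 135
  km 7 (N6, w=110) → cum 245
  km 19 (N2, w=300) → cum 545  ≥ 378.5 → median here
  km 23 (N1, w=12) → cum 557
  km 30 (N7, w=70) → cum 627
  km 37 (N3, w=100) → cum 727
  km 40 (N4, w=30) → cum 757
Optimal location: km 19.

x = 19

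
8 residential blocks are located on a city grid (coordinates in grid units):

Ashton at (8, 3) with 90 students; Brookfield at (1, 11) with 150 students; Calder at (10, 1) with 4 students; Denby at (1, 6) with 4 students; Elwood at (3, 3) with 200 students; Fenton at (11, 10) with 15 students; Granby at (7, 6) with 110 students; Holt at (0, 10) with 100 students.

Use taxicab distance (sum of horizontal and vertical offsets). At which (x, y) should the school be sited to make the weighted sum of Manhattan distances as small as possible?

Manhattan distance separates: Σwᵢ(|x−xᵢ|+|y−yᵢ|) = Σwᵢ|x−xᵢ| + Σwᵢ|y−yᵢ|, so x and y are optimised independently as 1-D weighted medians.
Total weight W = 673; half = 336.5.
x-coordinate, sorted with cumulative weight:
  x=0 (Holt, w=100) cum 100
  x=1 (Brookfield, w=150) cum 250
  x=1 (Denby, w=4) cum 254
  x=3 (Elwood, w=200) cum 454  ← median
  x=7 (Granby, w=110) cum 564
  x=8 (Ashton, w=90) cum 654
  x=10 (Calder, w=4) cum 658
  x=11 (Fenton, w=15) cum 673
⇒ x* = 3
y-coordinate, sorted with cumulative weight:
  y=1 (Calder, w=4) cum 4
  y=3 (Ashton, w=90) cum 94
  y=3 (Elwood, w=200) cum 294
  y=6 (Denby, w=4) cum 298
  y=6 (Granby, w=110) cum 408  ← median
  y=10 (Fenton, w=15) cum 423
  y=10 (Holt, w=100) cum 523
  y=11 (Brookfield, w=150) cum 673
⇒ y* = 6

(3, 6)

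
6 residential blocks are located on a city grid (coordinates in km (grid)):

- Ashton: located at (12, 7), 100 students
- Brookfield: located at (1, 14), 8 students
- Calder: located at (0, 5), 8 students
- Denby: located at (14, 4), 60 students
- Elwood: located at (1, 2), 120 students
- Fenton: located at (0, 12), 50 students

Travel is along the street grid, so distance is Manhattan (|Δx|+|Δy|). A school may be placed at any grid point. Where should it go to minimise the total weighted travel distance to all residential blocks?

Manhattan distance separates: Σwᵢ(|x−xᵢ|+|y−yᵢ|) = Σwᵢ|x−xᵢ| + Σwᵢ|y−yᵢ|, so x and y are optimised independently as 1-D weighted medians.
Total weight W = 346; half = 173.
x-coordinate, sorted with cumulative weight:
  x=0 (Calder, w=8) cum 8
  x=0 (Fenton, w=50) cum 58
  x=1 (Brookfield, w=8) cum 66
  x=1 (Elwood, w=120) cum 186  ← median
  x=12 (Ashton, w=100) cum 286
  x=14 (Denby, w=60) cum 346
⇒ x* = 1
y-coordinate, sorted with cumulative weight:
  y=2 (Elwood, w=120) cum 120
  y=4 (Denby, w=60) cum 180  ← median
  y=5 (Calder, w=8) cum 188
  y=7 (Ashton, w=100) cum 288
  y=12 (Fenton, w=50) cum 338
  y=14 (Brookfield, w=8) cum 346
⇒ y* = 4

(1, 4)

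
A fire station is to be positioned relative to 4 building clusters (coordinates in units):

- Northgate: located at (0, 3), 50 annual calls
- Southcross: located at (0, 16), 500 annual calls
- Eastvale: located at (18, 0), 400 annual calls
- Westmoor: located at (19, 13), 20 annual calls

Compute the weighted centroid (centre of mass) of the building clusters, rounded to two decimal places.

(7.81, 8.67)

The minimiser of Σwᵢ‖p−pᵢ‖² is the weighted centroid p* = (Σwᵢpᵢ)/(Σwᵢ).
Σwᵢ = 970.
Σwᵢxᵢ = 50·0 + 500·0 + 400·18 + 20·19 = 7580.
Σwᵢyᵢ = 50·3 + 500·16 + 400·0 + 20·13 = 8410.
x* = 7580/970 = 7.81, y* = 8410/970 = 8.67.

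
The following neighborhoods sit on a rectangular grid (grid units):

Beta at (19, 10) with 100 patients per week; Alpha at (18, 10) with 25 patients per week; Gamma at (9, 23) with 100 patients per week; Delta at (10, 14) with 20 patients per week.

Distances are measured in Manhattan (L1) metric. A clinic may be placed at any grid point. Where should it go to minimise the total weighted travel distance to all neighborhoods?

Manhattan distance separates: Σwᵢ(|x−xᵢ|+|y−yᵢ|) = Σwᵢ|x−xᵢ| + Σwᵢ|y−yᵢ|, so x and y are optimised independently as 1-D weighted medians.
Total weight W = 245; half = 122.5.
x-coordinate, sorted with cumulative weight:
  x=9 (Gamma, w=100) cum 100
  x=10 (Delta, w=20) cum 120
  x=18 (Alpha, w=25) cum 145  ← median
  x=19 (Beta, w=100) cum 245
⇒ x* = 18
y-coordinate, sorted with cumulative weight:
  y=10 (Beta, w=100) cum 100
  y=10 (Alpha, w=25) cum 125  ← median
  y=14 (Delta, w=20) cum 145
  y=23 (Gamma, w=100) cum 245
⇒ y* = 10

(18, 10)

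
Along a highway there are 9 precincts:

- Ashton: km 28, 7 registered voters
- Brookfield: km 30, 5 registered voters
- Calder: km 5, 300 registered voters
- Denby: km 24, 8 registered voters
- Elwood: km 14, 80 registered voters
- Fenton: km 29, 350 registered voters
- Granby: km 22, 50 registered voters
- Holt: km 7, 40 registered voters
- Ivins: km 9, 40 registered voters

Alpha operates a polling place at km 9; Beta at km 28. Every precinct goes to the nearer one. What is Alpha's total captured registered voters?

The indifferent point is the midpoint (9+28)/2 = 18.5; precincts left of it (closer to Alpha at 9) go to Alpha, those right go to Beta.
  Calder at 5 (w=300) → Alpha
  Holt at 7 (w=40) → Alpha
  Ivins at 9 (w=40) → Alpha
  Elwood at 14 (w=80) → Alpha
  Granby at 22 (w=50) → Beta
  Denby at 24 (w=8) → Beta
  Ashton at 28 (w=7) → Beta
  Fenton at 29 (w=350) → Beta
  Brookfield at 30 (w=5) → Beta
Alpha captures 460; Beta captures 420.

460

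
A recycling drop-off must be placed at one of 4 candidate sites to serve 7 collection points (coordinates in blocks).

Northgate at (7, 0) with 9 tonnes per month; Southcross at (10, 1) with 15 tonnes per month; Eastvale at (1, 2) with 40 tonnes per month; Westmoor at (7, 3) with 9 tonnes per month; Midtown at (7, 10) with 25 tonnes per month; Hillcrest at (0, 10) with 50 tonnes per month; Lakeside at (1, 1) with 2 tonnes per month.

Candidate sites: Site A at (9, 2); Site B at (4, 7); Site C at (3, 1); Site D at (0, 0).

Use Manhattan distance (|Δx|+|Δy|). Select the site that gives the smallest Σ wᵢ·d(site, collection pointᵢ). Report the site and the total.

Site B, total 1171 blocks

Total weighted distance at each candidate:
  Site A (9, 2): total = 1531
  Site B (4, 7): total = 1171
  Site C (3, 1): total = 1253
  Site D (0, 0): total = 1367
Minimum is at Site B with total 1171 blocks.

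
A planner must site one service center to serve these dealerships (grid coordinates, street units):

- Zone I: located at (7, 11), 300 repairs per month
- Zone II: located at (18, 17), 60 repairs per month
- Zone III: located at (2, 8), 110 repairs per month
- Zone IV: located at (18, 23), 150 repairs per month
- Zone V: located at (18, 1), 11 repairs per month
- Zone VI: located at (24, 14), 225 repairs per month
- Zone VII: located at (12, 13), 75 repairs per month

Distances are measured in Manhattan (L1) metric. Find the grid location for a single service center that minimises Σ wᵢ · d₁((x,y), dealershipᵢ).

(12, 13)

Manhattan distance separates: Σwᵢ(|x−xᵢ|+|y−yᵢ|) = Σwᵢ|x−xᵢ| + Σwᵢ|y−yᵢ|, so x and y are optimised independently as 1-D weighted medians.
Total weight W = 931; half = 465.5.
x-coordinate, sorted with cumulative weight:
  x=2 (Zone III, w=110) cum 110
  x=7 (Zone I, w=300) cum 410
  x=12 (Zone VII, w=75) cum 485  ← median
  x=18 (Zone II, w=60) cum 545
  x=18 (Zone IV, w=150) cum 695
  x=18 (Zone V, w=11) cum 706
  x=24 (Zone VI, w=225) cum 931
⇒ x* = 12
y-coordinate, sorted with cumulative weight:
  y=1 (Zone V, w=11) cum 11
  y=8 (Zone III, w=110) cum 121
  y=11 (Zone I, w=300) cum 421
  y=13 (Zone VII, w=75) cum 496  ← median
  y=14 (Zone VI, w=225) cum 721
  y=17 (Zone II, w=60) cum 781
  y=23 (Zone IV, w=150) cum 931
⇒ y* = 13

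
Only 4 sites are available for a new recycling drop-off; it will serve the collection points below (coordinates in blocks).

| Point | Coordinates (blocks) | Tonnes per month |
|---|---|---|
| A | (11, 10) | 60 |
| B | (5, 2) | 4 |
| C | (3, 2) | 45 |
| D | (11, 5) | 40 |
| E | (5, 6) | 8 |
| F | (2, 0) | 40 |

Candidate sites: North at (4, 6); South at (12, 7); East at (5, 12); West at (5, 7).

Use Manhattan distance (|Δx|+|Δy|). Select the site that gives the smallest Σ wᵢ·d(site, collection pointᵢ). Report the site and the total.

North, total 1553 blocks

Total weighted distance at each candidate:
  North (4, 6): total = 1553
  South (12, 7): total = 1782
  East (5, 12): total = 2228
  West (5, 7): total = 1603
Minimum is at North with total 1553 blocks.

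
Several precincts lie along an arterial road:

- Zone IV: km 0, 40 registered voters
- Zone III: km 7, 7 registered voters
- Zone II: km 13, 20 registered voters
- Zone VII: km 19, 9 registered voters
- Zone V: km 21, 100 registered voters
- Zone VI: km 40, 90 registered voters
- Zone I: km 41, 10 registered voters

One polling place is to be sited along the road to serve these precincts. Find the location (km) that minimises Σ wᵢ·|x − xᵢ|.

x = 21

For a sum of weighted absolute distances on a line, the optimum is the weighted median (not the mean). Total weight W = 276; half-weight = 138.
Sort by position and accumulate weight:
  km 0 (Zone IV, w=40) → cum 40
  km 7 (Zone III, w=7) → cum 47
  km 13 (Zone II, w=20) → cum 67
  km 19 (Zone VII, w=9) → cum 76
  km 21 (Zone V, w=100) → cum 176  ≥ 138 → median here
  km 40 (Zone VI, w=90) → cum 266
  km 41 (Zone I, w=10) → cum 276
Optimal location: km 21.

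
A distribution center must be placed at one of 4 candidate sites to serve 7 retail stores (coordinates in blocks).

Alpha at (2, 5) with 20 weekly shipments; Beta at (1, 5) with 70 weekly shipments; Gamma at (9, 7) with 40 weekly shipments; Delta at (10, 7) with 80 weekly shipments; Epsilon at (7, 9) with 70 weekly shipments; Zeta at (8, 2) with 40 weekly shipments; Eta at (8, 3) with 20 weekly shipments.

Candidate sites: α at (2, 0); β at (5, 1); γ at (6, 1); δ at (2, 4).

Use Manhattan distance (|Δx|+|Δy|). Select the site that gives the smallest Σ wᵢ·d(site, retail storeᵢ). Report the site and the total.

δ, total 2600 blocks

Total weighted distance at each candidate:
  α (2, 0): total = 3760
  β (5, 1): total = 2940
  γ (6, 1): total = 2780
  δ (2, 4): total = 2600
Minimum is at δ with total 2600 blocks.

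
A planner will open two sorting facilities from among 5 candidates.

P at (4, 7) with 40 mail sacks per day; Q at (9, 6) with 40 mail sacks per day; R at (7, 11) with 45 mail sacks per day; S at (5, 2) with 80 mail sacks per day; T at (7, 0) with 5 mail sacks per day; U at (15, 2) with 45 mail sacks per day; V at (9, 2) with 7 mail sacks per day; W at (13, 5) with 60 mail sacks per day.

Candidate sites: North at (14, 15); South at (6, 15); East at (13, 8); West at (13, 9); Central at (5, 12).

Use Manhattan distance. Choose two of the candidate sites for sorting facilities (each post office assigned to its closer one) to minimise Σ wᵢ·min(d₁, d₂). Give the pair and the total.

{East, Central}, total 2095

Evaluate every pair (each demand assigned to the nearer of the two):
  {East, Central}: total = 2095
  {West, Central}: total = 2247
  {South, East}: total = 2665
  {East, West}: total = 2800
  {South, West}: total = 2822
  {North, East}: total = 2845
  {North, Central}: total = 3033
  {North, West}: total = 3077
  {South, Central}: total = 3543
  {North, South}: total = 3707
Best pair: {East, Central} with total 2095.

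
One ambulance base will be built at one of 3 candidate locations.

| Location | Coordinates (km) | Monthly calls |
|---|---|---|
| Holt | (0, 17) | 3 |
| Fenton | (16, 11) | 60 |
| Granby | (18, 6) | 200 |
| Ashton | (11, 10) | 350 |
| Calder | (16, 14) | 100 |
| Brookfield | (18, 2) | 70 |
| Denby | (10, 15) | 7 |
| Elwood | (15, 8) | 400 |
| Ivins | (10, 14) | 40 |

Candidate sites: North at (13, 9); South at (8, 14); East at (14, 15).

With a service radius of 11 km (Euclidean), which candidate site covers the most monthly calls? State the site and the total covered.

Coverage radius r = 11 km; a point is covered iff (Δx)²+(Δy)² ≤ 11² = 121.
  North (13, 9): covers {Fenton, Granby, Ashton, Calder, Brookfield, Denby, Elwood, Ivins} → 1227
  South (8, 14): covers {Holt, Fenton, Ashton, Calder, Denby, Elwood, Ivins} → 960
  East (14, 15): covers {Fenton, Granby, Ashton, Calder, Denby, Elwood, Ivins} → 1157
Maximum coverage at North: 1227 monthly calls.

North, covering 1227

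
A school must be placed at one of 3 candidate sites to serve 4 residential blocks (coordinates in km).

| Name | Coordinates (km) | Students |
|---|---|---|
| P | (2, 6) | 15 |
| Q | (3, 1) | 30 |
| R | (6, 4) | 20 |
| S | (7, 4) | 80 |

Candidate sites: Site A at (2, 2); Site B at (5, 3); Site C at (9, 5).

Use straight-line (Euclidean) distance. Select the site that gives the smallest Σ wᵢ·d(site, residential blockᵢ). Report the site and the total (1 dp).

Total weighted distance at each candidate:
  Site A (2, 2): total = 622.7
  Site B (5, 3): total = 355.7
  Site C (9, 5): total = 564.5
Minimum is at Site B with total 355.7 km.

Site B, total 355.7 km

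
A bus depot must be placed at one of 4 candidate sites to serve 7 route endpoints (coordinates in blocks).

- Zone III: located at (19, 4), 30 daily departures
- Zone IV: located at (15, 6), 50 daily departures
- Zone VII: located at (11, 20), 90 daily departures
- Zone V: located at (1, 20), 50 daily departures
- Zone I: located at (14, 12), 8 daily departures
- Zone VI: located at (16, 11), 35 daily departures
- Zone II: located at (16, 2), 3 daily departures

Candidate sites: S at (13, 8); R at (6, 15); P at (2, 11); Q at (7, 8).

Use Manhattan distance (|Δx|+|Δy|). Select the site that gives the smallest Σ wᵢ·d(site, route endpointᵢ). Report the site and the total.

S, total 3237 blocks

Total weighted distance at each candidate:
  S (13, 8): total = 3237
  R (6, 15): total = 3667
  P (2, 11): total = 4403
  Q (7, 8): total = 3873
Minimum is at S with total 3237 blocks.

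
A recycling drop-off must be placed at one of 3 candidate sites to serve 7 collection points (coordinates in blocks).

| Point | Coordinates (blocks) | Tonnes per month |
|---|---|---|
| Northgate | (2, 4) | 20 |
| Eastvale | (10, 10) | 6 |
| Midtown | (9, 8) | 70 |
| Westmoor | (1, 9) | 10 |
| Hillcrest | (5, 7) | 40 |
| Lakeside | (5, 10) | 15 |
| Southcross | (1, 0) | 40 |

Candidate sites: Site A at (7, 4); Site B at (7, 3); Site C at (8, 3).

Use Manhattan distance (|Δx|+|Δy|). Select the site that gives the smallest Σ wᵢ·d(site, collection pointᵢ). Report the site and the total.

Site A, total 1404 blocks

Total weighted distance at each candidate:
  Site A (7, 4): total = 1404
  Site B (7, 3): total = 1525
  Site C (8, 3): total = 1574
Minimum is at Site A with total 1404 blocks.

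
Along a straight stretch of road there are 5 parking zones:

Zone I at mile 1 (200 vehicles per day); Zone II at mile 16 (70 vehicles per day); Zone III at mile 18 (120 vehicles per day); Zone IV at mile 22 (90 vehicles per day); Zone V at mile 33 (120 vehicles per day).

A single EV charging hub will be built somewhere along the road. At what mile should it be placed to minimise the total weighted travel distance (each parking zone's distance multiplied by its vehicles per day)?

For a sum of weighted absolute distances on a line, the optimum is the weighted median (not the mean). Total weight W = 600; half-weight = 300.
Sort by position and accumulate weight:
  mile 1 (Zone I, w=200) → cum 200
  mile 16 (Zone II, w=70) → cum 270
  mile 18 (Zone III, w=120) → cum 390  ≥ 300 → median here
  mile 22 (Zone IV, w=90) → cum 480
  mile 33 (Zone V, w=120) → cum 600
Optimal location: mile 18.

x = 18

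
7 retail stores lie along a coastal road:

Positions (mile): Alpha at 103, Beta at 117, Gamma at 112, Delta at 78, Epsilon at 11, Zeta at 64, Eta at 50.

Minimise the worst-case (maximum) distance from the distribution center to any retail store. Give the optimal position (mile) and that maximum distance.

The 1-center on a line is the midpoint of the two extreme points: leftmost at 11, rightmost at 117.
Optimal location = (11 + 117)/2 = 64; maximum distance = (117 − 11)/2 = 53.

location 64, max distance 53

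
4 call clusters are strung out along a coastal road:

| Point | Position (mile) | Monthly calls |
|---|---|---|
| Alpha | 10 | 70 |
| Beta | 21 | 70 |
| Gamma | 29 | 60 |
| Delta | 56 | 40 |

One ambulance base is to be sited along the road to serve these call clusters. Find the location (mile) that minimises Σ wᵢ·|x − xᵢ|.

For a sum of weighted absolute distances on a line, the optimum is the weighted median (not the mean). Total weight W = 240; half-weight = 120.
Sort by position and accumulate weight:
  mile 10 (Alpha, w=70) → cum 70
  mile 21 (Beta, w=70) → cum 140  ≥ 120 → median here
  mile 29 (Gamma, w=60) → cum 200
  mile 56 (Delta, w=40) → cum 240
Optimal location: mile 21.

x = 21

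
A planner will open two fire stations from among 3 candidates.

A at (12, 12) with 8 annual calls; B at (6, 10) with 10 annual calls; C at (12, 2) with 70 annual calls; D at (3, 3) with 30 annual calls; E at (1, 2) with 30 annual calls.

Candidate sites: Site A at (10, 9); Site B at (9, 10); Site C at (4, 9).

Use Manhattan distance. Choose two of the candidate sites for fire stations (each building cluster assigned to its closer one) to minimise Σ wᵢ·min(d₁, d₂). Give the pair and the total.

{Site A, Site C}, total 1210

Evaluate every pair (each demand assigned to the nearer of the two):
  {Site A, Site C}: total = 1210
  {Site B, Site C}: total = 1350
  {Site A, Site B}: total = 1570
Best pair: {Site A, Site C} with total 1210.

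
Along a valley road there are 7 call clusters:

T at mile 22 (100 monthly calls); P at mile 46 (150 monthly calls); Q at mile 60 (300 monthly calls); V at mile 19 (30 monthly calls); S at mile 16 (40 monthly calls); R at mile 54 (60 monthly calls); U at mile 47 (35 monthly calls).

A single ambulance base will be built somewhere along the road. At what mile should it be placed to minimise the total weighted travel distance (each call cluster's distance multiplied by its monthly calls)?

x = 54

For a sum of weighted absolute distances on a line, the optimum is the weighted median (not the mean). Total weight W = 715; half-weight = 357.5.
Sort by position and accumulate weight:
  mile 16 (S, w=40) → cum 40
  mile 19 (V, w=30) → cum 70
  mile 22 (T, w=100) → cum 170
  mile 46 (P, w=150) → cum 320
  mile 47 (U, w=35) → cum 355
  mile 54 (R, w=60) → cum 415  ≥ 357.5 → median here
  mile 60 (Q, w=300) → cum 715
Optimal location: mile 54.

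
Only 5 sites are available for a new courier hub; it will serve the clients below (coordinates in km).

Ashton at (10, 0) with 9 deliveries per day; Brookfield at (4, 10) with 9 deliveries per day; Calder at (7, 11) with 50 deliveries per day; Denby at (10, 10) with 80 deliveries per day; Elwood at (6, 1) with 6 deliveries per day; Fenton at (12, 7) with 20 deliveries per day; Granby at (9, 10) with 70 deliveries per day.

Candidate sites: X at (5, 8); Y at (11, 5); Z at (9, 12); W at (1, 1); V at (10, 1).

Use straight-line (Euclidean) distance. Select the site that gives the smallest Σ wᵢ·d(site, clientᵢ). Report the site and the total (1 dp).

Total weighted distance at each candidate:
  X (5, 8): total = 1213.0
  Y (11, 5): total = 1351.9
  Z (9, 12): total = 772.6
  W (1, 1): total = 2891.7
  V (10, 1): total = 2132.7
Minimum is at Z with total 772.6 km.

Z, total 772.6 km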